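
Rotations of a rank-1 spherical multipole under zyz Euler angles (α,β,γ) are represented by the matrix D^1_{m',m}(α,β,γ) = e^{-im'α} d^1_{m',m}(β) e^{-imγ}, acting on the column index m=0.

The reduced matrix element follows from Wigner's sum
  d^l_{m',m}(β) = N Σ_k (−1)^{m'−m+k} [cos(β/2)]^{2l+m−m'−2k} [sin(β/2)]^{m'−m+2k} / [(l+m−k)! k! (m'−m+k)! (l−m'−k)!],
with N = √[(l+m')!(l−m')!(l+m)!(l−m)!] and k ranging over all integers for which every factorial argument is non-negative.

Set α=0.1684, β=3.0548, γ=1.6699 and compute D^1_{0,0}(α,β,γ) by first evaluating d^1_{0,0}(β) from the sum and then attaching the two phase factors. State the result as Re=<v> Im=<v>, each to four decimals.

D^1_{0,0}(0.1684,3.0548,1.6699) = e^{-i·0·0.1684}·d^1_{0,0}(3.0548)·e^{-i·0·1.6699}. Compute d first:
Half-angle: c=0.043383, s=0.999059. N=√(1·1·1·1)=1.000000
k∈{0,1} keeps every argument non-negative
  k=0: (−1)^0·1.0000/(1)·0.0434^2·0.9991^0 = +0.001882
  k=1: (−1)^1·1.0000/(1)·0.0434^0·0.9991^2 = -0.998118
d^1_{0,0}(3.0548) = +0.001882 -0.998118 = -0.996236
Phases: e^{-i·(0)·0.1684}=+1.000000+0.000000i, e^{-i·(0)·1.6699}=+1.000000+0.000000i ⇒ D=-0.996236+0.000000i

Re=-0.9962 Im=0.0000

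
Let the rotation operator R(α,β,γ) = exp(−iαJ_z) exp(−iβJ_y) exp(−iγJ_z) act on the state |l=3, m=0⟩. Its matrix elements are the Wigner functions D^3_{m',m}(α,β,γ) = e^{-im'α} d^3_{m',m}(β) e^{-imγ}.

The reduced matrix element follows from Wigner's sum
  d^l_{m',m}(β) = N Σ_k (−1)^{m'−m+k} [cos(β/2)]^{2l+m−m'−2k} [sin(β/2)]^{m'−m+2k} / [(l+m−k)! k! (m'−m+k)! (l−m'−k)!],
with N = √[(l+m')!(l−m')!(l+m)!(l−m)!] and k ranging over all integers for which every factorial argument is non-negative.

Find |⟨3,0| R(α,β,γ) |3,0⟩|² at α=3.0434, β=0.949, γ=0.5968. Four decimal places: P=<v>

P=0.1441

D^3_{0,0}(3.0434,0.949,0.5968) = e^{-i·0·3.0434}·d^3_{0,0}(0.949)·e^{-i·0·0.5968}. Compute d first:
c=cos(0.949/2)=0.889521, s=sin(0.949/2)=0.456894; N=√[6·6·6·6]=36.000000
k∈{0,1,2,3} keeps every argument non-negative
  k=0: (−1)^0·36.0000/(36)·0.8895^6·0.4569^0 = +0.495380
  k=1: (−1)^1·36.0000/(4)·0.8895^4·0.4569^2 = -1.176246
  k=2: (−1)^2·36.0000/(4)·0.8895^2·0.4569^4 = +0.310324
  k=3: (−1)^3·36.0000/(36)·0.8895^0·0.4569^6 = -0.009097
d^3_{0,0}(0.949) = +0.495380 -1.176246 +0.310324 -0.009097 = -0.379639
|D^3_{0,0}|² = |d^3_{0,0}(β)|² = (-0.379639)² = 0.144126 (the z-rotation phases have unit modulus)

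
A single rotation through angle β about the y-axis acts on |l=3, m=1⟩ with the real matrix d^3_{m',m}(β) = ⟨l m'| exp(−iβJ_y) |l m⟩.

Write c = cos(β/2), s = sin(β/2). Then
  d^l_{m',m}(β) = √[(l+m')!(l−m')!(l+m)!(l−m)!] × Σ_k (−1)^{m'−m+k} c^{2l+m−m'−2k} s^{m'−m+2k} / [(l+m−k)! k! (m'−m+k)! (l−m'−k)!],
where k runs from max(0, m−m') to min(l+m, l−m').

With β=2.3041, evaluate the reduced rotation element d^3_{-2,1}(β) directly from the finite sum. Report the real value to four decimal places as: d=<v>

d=-0.4942

d^3_{-2,1}(β=2.3041) via Wigner's sum:
Half-angle: c=0.406615, s=0.913599. N=√(1·120·24·2)=75.894664
The bounds max(0,m−m')=3 and min(l+m,l−m')=4 give 2 terms
  k=3: (−1)^0·75.8947/(12)·0.4066^3·0.9136^3 = +0.324227
  k=4: (−1)^1·75.8947/(24)·0.4066^1·0.9136^5 = -0.818395
d^3_{-2,1}(2.3041) = +0.324227 -0.818395 = -0.494168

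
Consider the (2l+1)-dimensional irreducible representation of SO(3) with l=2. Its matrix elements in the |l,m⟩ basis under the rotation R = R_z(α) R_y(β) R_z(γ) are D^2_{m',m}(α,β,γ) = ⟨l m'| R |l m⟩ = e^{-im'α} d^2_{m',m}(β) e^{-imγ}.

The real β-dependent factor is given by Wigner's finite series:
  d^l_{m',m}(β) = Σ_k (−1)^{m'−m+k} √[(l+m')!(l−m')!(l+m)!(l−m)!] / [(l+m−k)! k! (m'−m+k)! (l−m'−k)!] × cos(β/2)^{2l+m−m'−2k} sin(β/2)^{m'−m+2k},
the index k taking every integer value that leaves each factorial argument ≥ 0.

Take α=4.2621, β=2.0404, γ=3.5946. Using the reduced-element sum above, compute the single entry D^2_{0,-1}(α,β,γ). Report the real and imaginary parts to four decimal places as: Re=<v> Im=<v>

First d^2_{0,-1}(β=2.0404), then the phase factors e^{-i(0)α} and e^{-i(-1)γ}:
c=cos(2.0404/2)=0.523196, s=sin(2.0404/2)=0.852213; N=√[2·2·1·6]=4.898979
The bounds max(0,m−m')=0 and min(l+m,l−m')=1 give 2 terms
  k=0: (−1)^1·4.8990/(2)·0.5232^3·0.8522^1 = -0.298962
  k=1: (−1)^2·4.8990/(2)·0.5232^1·0.8522^3 = +0.793202
d^2_{0,-1}(2.0404) = -0.298962 +0.793202 = +0.494240
Phases: e^{-i·(0)·4.2621}=+1.000000+0.000000i, e^{-i·(-1)·3.5946}=-0.899135-0.437672i ⇒ D=-0.444388-0.216315i

Re=-0.4444 Im=-0.2163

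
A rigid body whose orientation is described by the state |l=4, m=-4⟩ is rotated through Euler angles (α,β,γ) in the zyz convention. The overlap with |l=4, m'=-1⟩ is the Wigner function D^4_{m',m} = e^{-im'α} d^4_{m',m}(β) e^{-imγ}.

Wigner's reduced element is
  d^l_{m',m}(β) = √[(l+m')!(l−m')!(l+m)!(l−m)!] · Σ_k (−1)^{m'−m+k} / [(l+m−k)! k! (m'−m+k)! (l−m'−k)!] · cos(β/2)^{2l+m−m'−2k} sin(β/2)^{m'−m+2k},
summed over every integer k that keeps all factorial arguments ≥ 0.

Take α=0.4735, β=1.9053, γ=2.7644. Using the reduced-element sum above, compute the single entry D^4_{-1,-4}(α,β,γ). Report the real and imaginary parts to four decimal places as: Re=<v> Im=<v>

Re=-0.1351 Im=0.2277

Split into d^4_{-1,-4}(β=1.9053) × two z-phases.
c=cos(1.9053/2)=0.579525, s=sin(1.9053/2)=0.814954; N=√[6·120·1·40320]=5387.986637
The bounds max(0,m−m')=0 and min(l+m,l−m')=0 give 1 term
  k=0: (−1)^3·5387.9866/(720)·0.5795^5·0.8150^3 = -0.264762
d^4_{-1,-4}(1.9053) = -0.264762
Attach z-rotation phases: D = e^{-i(-1)(0.4735)}·(-0.264762)·e^{-i(-4)(2.7644)} = -0.135106+0.227696i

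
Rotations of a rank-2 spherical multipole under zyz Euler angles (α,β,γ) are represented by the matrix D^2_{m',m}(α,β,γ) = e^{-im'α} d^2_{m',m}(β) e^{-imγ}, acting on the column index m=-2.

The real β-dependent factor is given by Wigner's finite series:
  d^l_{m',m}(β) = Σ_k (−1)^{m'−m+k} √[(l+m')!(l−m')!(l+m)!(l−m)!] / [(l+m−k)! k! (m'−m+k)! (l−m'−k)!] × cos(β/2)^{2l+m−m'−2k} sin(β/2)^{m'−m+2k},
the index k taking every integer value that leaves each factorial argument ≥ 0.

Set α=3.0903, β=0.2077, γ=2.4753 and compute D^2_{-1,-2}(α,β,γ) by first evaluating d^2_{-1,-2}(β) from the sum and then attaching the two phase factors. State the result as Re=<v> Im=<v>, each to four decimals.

Re=0.0379 Im=-0.2004

First d^2_{-1,-2}(β=0.2077), then the phase factors e^{-i(-1)α} and e^{-i(-2)γ}:
With c≡cos(β/2)=0.994612 and s≡sin(β/2)=0.103663, N=[1·6·1·24]^{1/2}=12.000000
k: max(0,(-2)−(-1))=0 … min(2+(-2),2−(-1))=0
  k=0: (−1)^1·12.0000/(6)·0.9946^3·0.1037^1 = -0.203994
d^2_{-1,-2}(0.2077) = -0.203994
Phases: e^{-i·(-1)·3.0903}=-0.998685+0.051270i, e^{-i·(-2)·2.4753}=+0.235965-0.971762i ⇒ D=+0.037909-0.200441i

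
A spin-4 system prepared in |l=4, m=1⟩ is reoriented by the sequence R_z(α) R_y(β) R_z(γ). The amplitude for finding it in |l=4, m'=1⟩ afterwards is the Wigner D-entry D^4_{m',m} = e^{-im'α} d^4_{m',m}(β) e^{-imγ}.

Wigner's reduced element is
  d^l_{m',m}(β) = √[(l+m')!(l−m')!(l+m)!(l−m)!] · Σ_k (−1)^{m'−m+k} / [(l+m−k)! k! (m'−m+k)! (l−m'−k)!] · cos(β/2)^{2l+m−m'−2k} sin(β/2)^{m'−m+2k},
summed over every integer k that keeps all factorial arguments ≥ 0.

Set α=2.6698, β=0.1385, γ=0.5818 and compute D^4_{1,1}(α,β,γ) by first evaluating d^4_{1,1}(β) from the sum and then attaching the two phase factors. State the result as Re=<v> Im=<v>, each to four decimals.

Re=-0.9054 Im=0.1000

First d^4_{1,1}(β=0.1385), then the phase factors e^{-i(1)α} and e^{-i(1)γ}:
Half-angle: c=0.997603, s=0.069195. N=√(120·6·120·6)=720.000000
k∈{0,1,2,3} keeps every argument non-negative
  k=0: (−1)^0·720.0000/(720)·0.9976^8·0.0692^0 = +0.980985
  k=1: (−1)^1·720.0000/(48)·0.9976^6·0.0692^2 = -0.070792
  k=2: (−1)^2·720.0000/(24)·0.9976^4·0.0692^4 = +0.000681
  k=3: (−1)^3·720.0000/(72)·0.9976^2·0.0692^6 = -0.000001
d^4_{1,1}(0.1385) = +0.980985 -0.070792 +0.000681 -0.000001 = +0.910874
Phases: e^{-i·(1)·2.6698}=-0.890755-0.454484i, e^{-i·(1)·0.5818}=+0.835475-0.549529i ⇒ D=-0.905368+0.100001i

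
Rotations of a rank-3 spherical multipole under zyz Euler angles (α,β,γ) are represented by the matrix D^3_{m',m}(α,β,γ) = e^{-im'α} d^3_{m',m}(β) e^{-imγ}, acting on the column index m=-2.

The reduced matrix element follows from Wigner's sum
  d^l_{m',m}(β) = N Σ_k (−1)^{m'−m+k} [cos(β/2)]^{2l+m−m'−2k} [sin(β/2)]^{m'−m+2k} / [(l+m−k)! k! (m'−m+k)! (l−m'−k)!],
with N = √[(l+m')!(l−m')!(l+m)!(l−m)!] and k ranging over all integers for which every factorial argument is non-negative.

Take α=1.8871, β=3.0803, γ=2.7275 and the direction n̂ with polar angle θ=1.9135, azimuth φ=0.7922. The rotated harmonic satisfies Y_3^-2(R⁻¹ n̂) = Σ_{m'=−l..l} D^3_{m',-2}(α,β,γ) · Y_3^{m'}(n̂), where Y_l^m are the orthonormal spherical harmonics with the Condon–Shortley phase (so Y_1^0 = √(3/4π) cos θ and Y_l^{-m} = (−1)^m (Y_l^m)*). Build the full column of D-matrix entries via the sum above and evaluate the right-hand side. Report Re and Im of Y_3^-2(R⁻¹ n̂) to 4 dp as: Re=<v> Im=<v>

Need the full column D^3_{m',-2} for m'=−3..3 at α=1.8871, β=3.0803, γ=2.7275.
cos(β/2)=0.030642, sin(β/2)=0.999530
d^3_{-3,-2}: single k=1 term ⇒ +0.000000;  D = +0.000000-0.000000i
d^3_{-2,-2}: k∈[0..1] ⇒ +0.000000 -0.000004 = -0.000004;  D = +0.000004-0.000001i
d^3_{-1,-2}: k∈[0..1] ⇒ -0.000000 +0.000182 = +0.000182;  D = +0.000089+0.000158i
d^3_{0,-2}: k∈[0..1] ⇒ +0.000005 -0.005133 = -0.005128;  D = -0.003468+0.003778i
d^3_{1,-2}: k∈[0..1] ⇒ -0.000182 +0.096670 = +0.096488;  D = -0.087852-0.039899i
d^3_{2,-2}: k∈[0..1] ⇒ +0.004686 -0.997186 = -0.992500;  D = +0.108959-0.986501i
d^3_{3,-2}: single k=0 term ⇒ -0.074880;  D = -0.073292+0.015338i
Y_3^{m'}(θ=1.9135,φ=0.7922) and Σ D·Y over m':
  (+0.0000-0.0000i)·(-0.2515-0.2414i)  (+0.0000-0.0000i)·(+0.0041+0.3046i)  (+0.0001+0.0002i)·(-0.0931+0.0943i)  (-0.0035+0.0038i)·(+0.3054+0.0000i)  (-0.0879-0.0399i)·(+0.0931+0.0943i)  (+0.1090-0.9865i)·(+0.0041-0.3046i)  (-0.0733+0.0153i)·(+0.2515-0.2414i)
Y_3^-2(R⁻¹ n̂) = -0.320274-0.026582i

Re=-0.3203 Im=-0.0266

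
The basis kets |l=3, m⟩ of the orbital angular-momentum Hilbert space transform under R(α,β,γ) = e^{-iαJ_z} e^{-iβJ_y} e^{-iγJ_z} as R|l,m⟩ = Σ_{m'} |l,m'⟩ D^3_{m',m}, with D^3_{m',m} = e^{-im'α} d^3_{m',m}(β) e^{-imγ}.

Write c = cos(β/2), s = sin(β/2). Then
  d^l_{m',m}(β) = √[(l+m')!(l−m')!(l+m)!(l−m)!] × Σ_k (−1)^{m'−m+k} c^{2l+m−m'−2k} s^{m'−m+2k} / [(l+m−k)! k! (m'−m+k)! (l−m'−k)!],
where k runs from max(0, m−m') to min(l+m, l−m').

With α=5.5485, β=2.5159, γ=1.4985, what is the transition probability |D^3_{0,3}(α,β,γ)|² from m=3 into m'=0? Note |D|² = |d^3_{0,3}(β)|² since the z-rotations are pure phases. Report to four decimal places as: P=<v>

P=0.0126

D^3_{0,3}(5.5485,2.5159,1.4985) = e^{-i·0·5.5485}·d^3_{0,3}(2.5159)·e^{-i·3·1.4985}. Compute d first:
c=cos(2.5159/2)=0.307768, s=sin(2.5159/2)=0.951461; N=√[6·6·720·1]=160.996894
k: max(0,(3)−(0))=3 … min(3+(3),3−(0))=3
  k=3: (−1)^0·160.9969/(36)·0.3078^3·0.9515^3 = +0.112295
d^3_{0,3}(2.5159) = +0.112295
|D^3_{0,3}|² = |d^3_{0,3}(β)|² = (+0.112295)² = 0.012610 (the z-rotation phases have unit modulus)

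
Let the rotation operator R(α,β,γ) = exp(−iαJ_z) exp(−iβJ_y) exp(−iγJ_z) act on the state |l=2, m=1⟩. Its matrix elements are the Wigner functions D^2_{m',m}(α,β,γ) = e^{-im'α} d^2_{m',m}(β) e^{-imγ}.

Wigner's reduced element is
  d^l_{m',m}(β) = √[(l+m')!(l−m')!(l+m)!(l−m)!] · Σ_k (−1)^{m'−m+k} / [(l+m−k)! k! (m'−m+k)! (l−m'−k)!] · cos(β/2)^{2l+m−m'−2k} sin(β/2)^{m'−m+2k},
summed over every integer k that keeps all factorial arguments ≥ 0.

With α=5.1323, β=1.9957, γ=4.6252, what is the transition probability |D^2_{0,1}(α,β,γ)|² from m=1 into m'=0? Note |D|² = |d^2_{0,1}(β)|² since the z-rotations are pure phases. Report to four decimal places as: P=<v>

D^2_{0,1}(5.1323,1.9957,4.6252) = e^{-i·0·5.1323}·d^2_{0,1}(1.9957)·e^{-i·1·4.6252}. Compute d first:
Half-angle: c=0.542110, s=0.840307. N=√(2·2·6·1)=4.898979
k∈{1,2} keeps every argument non-negative
  k=1: (−1)^0·4.8990/(2)·0.5421^3·0.8403^1 = +0.327927
  k=2: (−1)^1·4.8990/(2)·0.5421^1·0.8403^3 = -0.787912
d^2_{0,1}(1.9957) = +0.327927 -0.787912 = -0.459986
|D^2_{0,1}|² = |d^2_{0,1}(β)|² = (-0.459986)² = 0.211587 (the z-rotation phases have unit modulus)

P=0.2116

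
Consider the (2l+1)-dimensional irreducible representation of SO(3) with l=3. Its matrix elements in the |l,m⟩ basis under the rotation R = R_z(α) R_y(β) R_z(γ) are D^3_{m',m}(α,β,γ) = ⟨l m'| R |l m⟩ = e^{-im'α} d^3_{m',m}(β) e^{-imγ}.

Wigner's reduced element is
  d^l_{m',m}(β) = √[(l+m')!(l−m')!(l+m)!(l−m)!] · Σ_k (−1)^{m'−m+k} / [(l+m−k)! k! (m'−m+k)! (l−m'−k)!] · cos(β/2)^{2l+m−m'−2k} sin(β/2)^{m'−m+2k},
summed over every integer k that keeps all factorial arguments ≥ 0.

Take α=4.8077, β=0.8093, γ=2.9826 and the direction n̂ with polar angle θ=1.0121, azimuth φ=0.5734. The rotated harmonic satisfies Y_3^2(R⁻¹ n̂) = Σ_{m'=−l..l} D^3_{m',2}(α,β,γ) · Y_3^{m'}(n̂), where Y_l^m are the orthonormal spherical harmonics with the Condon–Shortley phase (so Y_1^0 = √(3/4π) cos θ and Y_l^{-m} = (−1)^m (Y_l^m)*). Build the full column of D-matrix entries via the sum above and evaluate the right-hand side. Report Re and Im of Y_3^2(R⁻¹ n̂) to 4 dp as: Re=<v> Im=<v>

Need the full column D^3_{m',2} for m'=−3..3 at α=4.8077, β=0.8093, γ=2.9826.
cos(β/2)=0.919240, sin(β/2)=0.393697
d^3_{-3,2}: single k=5 term ⇒ +0.021297;  D = -0.012094+0.017530i
d^3_{-2,2}: k∈[4..5] ⇒ +0.101502 -0.003724 = +0.097779;  D = -0.085402-0.047614i
d^3_{-1,2}: k∈[3..4] ⇒ +0.299781 -0.027494 = +0.272287;  D = +0.109359-0.249361i
d^3_{0,2}: k∈[2..3] ⇒ +0.606179 -0.111190 = +0.494989;  D = +0.470174+0.154760i
d^3_{1,2}: k∈[1..2] ⇒ +0.817160 -0.299781 = +0.517380;  D = -0.114257+0.504606i
d^3_{2,2}: k∈[0..1] ⇒ +0.603357 -0.553363 = +0.049993;  D = -0.049588-0.006350i
d^3_{3,2}: single k=0 term ⇒ -0.632970;  D = -0.020285+0.632645i
Y_3^{m'}(θ=1.0121,φ=0.5734) and Σ D·Y over m':
  (-0.0121+0.0175i)·(-0.0379-0.2515i)  (-0.0854-0.0476i)·(+0.1602-0.3550i)  (+0.1094-0.2494i)·(+0.0932-0.0602i)  (+0.4702+0.1548i)·(-0.3155+0.0000i)  (-0.1143+0.5046i)·(-0.0932-0.0602i)  (-0.0496-0.0064i)·(+0.1602+0.3550i)  (-0.0203+0.6326i)·(+0.0379-0.2515i)
Y_3^2(R⁻¹ n̂) = +0.014812-0.083318i

Re=0.0148 Im=-0.0833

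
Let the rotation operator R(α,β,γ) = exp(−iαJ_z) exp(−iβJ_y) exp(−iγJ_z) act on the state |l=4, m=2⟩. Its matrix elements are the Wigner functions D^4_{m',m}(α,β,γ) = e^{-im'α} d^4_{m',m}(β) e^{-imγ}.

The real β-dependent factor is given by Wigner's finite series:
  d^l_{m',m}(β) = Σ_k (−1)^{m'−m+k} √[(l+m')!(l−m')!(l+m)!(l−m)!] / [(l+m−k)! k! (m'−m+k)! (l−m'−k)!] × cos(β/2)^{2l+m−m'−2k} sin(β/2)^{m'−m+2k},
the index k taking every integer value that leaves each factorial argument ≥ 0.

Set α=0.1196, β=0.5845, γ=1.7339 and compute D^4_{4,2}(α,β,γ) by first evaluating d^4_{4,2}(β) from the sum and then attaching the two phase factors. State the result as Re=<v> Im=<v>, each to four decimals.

Re=-0.2348 Im=0.2440

First d^4_{4,2}(β=0.5845), then the phase factors e^{-i(4)α} and e^{-i(2)γ}:
c=cos(0.5845/2)=0.957598, s=sin(0.5845/2)=0.288108; N=√[40320·1·720·2]=7619.763776
k: max(0,(2)−(4))=0 … min(4+(2),4−(4))=0
  k=0: (−1)^2·7619.7638/(1440)·0.9576^6·0.2881^2 = +0.338679
d^4_{4,2}(0.5845) = +0.338679
Attach z-rotation phases: D = e^{-i(4)(0.1196)}·(+0.338679)·e^{-i(2)(1.7339)} = -0.234838+0.244038i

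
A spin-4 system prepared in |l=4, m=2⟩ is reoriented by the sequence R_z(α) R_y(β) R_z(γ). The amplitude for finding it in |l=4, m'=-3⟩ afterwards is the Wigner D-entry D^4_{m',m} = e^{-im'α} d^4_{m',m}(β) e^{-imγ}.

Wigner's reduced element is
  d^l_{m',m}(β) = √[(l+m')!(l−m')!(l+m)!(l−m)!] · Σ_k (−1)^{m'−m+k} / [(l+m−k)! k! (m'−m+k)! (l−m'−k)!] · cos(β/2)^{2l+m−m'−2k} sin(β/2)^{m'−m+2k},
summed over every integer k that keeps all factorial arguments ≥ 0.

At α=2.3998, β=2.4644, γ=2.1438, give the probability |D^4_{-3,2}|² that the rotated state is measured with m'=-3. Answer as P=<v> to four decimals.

Split into d^4_{-3,2}(β=2.4644) × two z-phases.
Half-angle: c=0.332163, s=0.943222. N=√(1·5040·720·2)=2693.993318
k∈{5,6} keeps every argument non-negative
  k=5: (−1)^0·2693.9933/(240)·0.3322^3·0.9432^5 = +0.307121
  k=6: (−1)^1·2693.9933/(720)·0.3322^1·0.9432^7 = -0.825492
d^4_{-3,2}(2.4644) = +0.307121 -0.825492 = -0.518371
|D^4_{-3,2}|² = |d^4_{-3,2}(β)|² = (-0.518371)² = 0.268708 (the z-rotation phases have unit modulus)

P=0.2687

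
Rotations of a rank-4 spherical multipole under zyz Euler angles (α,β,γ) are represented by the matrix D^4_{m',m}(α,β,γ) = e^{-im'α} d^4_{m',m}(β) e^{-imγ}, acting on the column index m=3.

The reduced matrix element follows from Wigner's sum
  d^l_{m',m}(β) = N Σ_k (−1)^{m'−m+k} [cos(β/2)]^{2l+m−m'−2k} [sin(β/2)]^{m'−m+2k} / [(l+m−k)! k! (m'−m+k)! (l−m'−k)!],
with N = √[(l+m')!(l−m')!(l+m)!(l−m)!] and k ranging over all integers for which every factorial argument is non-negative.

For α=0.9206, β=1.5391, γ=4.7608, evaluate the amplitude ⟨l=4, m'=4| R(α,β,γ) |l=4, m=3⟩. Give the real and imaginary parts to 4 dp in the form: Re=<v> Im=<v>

Split into d^4_{4,3}(β=1.5391) × two z-phases.
With c≡cos(β/2)=0.718224 and s≡sin(β/2)=0.695812, N=[40320·1·5040·1]^{1/2}=14255.272709
k: max(0,(3)−(4))=0 … min(4+(3),4−(4))=0
  k=0: (−1)^1·14255.2727/(5040)·0.7182^7·0.6958^1 = -0.194024
d^4_{4,3}(1.5391) = -0.194024
D = (-0.857293+0.514828i)·(-0.194024)·(-0.144723-0.989472i) = -0.122910-0.150128i

Re=-0.1229 Im=-0.1501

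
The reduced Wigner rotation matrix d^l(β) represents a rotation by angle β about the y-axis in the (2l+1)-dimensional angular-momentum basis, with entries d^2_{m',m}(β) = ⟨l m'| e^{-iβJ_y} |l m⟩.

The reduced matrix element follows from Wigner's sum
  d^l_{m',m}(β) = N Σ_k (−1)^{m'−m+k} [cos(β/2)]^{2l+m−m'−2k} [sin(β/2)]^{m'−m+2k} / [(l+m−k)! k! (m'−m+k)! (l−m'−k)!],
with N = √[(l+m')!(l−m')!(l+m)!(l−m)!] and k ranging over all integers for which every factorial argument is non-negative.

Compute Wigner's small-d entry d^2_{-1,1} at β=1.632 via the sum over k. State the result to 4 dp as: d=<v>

d^2_{-1,1}(β=1.632) via Wigner's sum:
With c≡cos(β/2)=0.685140 and s≡sin(β/2)=0.728411, N=[1·6·6·1]^{1/2}=6.000000
The bounds max(0,m−m')=2 and min(l+m,l−m')=3 give 2 terms
  k=2: (−1)^0·6.0000/(2)·0.6851^2·0.7284^2 = +0.747194
  k=3: (−1)^1·6.0000/(6)·0.6851^0·0.7284^4 = -0.281518
d^2_{-1,1}(1.632) = +0.747194 -0.281518 = +0.465676

d=0.4657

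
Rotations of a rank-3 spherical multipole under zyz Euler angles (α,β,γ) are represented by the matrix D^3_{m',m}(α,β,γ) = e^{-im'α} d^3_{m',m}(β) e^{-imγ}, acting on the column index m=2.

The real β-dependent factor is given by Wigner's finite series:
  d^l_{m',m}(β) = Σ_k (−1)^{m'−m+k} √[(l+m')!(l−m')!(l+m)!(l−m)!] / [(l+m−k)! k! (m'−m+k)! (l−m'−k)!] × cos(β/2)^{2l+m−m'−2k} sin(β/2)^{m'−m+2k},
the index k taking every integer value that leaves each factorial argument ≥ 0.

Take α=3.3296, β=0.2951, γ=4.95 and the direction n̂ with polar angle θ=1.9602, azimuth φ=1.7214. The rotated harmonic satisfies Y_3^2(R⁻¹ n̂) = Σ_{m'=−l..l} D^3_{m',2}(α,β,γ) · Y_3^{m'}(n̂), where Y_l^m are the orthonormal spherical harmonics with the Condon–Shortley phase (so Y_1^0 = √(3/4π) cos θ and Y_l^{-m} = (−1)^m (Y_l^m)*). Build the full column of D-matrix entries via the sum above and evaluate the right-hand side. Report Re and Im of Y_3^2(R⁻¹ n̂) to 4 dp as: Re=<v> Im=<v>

Re=-0.3128 Im=0.0996

Need the full column D^3_{m',2} for m'=−3..3 at α=3.3296, β=0.2951, γ=4.95.
cos(β/2)=0.989134, sin(β/2)=0.147015
d^3_{-3,2}: single k=5 term ⇒ +0.000166;  D = +0.000166+0.000015i
d^3_{-2,2}: k∈[4..5] ⇒ +0.002285 -0.000010 = +0.002275;  D = -0.002264+0.000225i
d^3_{-1,2}: k∈[3..4] ⇒ +0.019448 -0.000215 = +0.019234;  D = +0.018446-0.005449i
d^3_{0,2}: k∈[2..3] ⇒ +0.113320 -0.002503 = +0.110817;  D = -0.098537+0.050703i
d^3_{1,2}: k∈[1..2] ⇒ +0.440188 -0.019448 = +0.420740;  D = +0.331546-0.259035i
d^3_{2,2}: k∈[0..1] ⇒ +0.936551 -0.103446 = +0.833105;  D = -0.549060+0.626575i
d^3_{3,2}: single k=0 term ⇒ -0.340968;  D = -0.172827+0.293922i
Y_3^{m'}(θ=1.9602,φ=1.7214) and Σ D·Y over m':
  (+0.0002+0.0000i)·(+0.1442+0.2972i)  (-0.0023+0.0002i)·(+0.3171-0.0985i)  (+0.0184-0.0054i)·(+0.0125+0.0826i)  (-0.0985+0.0507i)·(+0.3229+0.0000i)  (+0.3315-0.2590i)·(-0.0125+0.0826i)  (-0.5491+0.6266i)·(+0.3171+0.0985i)  (-0.1728+0.2939i)·(-0.1442+0.2972i)
Y_3^2(R⁻¹ n̂) = -0.312849+0.099648i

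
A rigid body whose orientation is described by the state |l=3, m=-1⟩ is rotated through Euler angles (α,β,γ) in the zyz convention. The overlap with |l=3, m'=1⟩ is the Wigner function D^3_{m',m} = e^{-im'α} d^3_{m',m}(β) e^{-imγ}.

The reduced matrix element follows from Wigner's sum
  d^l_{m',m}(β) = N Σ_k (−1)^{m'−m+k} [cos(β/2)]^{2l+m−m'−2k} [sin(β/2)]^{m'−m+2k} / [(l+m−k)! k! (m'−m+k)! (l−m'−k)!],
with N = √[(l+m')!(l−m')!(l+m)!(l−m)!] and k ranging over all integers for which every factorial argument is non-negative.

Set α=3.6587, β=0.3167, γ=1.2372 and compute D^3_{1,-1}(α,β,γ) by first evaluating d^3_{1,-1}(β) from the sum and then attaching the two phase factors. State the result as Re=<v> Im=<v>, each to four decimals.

D^3_{1,-1}(3.6587,0.3167,1.2372) = e^{-i·1·3.6587}·d^3_{1,-1}(0.3167)·e^{-i·-1·1.2372}. Compute d first:
c=cos(0.3167/2)=0.987489, s=sin(0.3167/2)=0.157689; N=√[24·2·2·24]=48.000000
k: max(0,(-1)−(1))=0 … min(3+(-1),3−(1))=2
  k=0: (−1)^2·48.0000/(8)·0.9875^4·0.1577^2 = +0.141868
  k=1: (−1)^3·48.0000/(6)·0.9875^2·0.1577^4 = -0.004823
  k=2: (−1)^4·48.0000/(48)·0.9875^0·0.1577^6 = +0.000015
d^3_{1,-1}(0.3167) = +0.141868 -0.004823 +0.000015 = +0.137059
Attach z-rotation phases: D = e^{-i(1)(3.6587)}·(+0.137059)·e^{-i(-1)(1.2372)} = -0.103034-0.090384i

Re=-0.1030 Im=-0.0904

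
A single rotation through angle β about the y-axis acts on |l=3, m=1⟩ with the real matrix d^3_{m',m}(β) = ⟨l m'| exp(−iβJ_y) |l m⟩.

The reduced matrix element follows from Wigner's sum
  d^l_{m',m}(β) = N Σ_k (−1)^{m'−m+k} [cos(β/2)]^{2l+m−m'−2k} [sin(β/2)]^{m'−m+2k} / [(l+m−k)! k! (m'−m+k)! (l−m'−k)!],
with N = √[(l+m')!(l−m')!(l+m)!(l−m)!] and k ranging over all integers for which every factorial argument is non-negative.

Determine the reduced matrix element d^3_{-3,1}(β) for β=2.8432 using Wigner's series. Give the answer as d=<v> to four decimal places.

d=0.0818

d^3_{-3,1}(β=2.8432) via Wigner's sum:
With c≡cos(β/2)=0.148643 and s≡sin(β/2)=0.988891, N=[1·720·24·2]^{1/2}=185.903201
The bounds max(0,m−m')=4 and min(l+m,l−m')=4 give 1 term
  k=4: (−1)^0·185.9032/(48)·0.1486^2·0.9889^4 = +0.081833
d^3_{-3,1}(2.8432) = +0.081833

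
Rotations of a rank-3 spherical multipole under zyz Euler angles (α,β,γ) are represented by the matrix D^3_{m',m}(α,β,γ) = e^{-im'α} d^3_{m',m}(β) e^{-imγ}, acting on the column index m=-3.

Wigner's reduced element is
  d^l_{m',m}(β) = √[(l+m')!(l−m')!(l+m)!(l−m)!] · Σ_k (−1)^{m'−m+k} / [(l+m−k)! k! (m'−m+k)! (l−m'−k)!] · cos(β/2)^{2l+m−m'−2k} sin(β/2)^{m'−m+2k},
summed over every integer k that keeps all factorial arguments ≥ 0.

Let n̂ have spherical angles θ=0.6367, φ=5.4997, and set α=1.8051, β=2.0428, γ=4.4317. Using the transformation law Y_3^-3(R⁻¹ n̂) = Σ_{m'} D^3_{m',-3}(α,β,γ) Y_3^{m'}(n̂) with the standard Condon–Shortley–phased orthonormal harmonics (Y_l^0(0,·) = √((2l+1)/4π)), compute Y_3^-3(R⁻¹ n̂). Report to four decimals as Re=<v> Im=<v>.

Need the full column D^3_{m',-3} for m'=−3..3 at α=1.8051, β=2.0428, γ=4.4317.
cos(β/2)=0.522172, sin(β/2)=0.852840
d^3_{-3,-3}: single k=0 term ⇒ +0.020271;  D = +0.020075-0.002812i
d^3_{-2,-3}: single k=0 term ⇒ -0.081099;  D = +0.029588+0.075508i
d^3_{-1,-3}: single k=0 term ⇒ +0.209429;  D = -0.171926+0.119591i
d^3_{0,-3}: single k=0 term ⇒ -0.394966;  D = -0.294653-0.263017i
d^3_{1,-3}: single k=0 term ⇒ +0.558655;  D = +0.265096-0.491751i
d^3_{2,-3}: single k=0 term ⇒ -0.577068;  D = +0.557655+0.148421i
d^3_{3,-3}: single k=0 term ⇒ +0.384773;  D = -0.009933+0.384645i
Y_3^{m'}(θ=0.6367,φ=5.4997) and Σ D·Y over m':
  (+0.0201-0.0028i)·(-0.0616+0.0624i)  (+0.0296+0.0755i)·(+0.0011+0.2905i)  (-0.1719+0.1196i)·(+0.3039+0.3028i)  (-0.2947-0.2630i)·(+0.0698+0.0000i)  (+0.2651-0.4918i)·(-0.3039+0.3028i)  (+0.5577+0.1484i)·(+0.0011-0.2905i)  (-0.0099+0.3846i)·(+0.0616+0.0624i)
Y_3^-3(R⁻¹ n̂) = -0.044536+0.067027i

Re=-0.0445 Im=0.0670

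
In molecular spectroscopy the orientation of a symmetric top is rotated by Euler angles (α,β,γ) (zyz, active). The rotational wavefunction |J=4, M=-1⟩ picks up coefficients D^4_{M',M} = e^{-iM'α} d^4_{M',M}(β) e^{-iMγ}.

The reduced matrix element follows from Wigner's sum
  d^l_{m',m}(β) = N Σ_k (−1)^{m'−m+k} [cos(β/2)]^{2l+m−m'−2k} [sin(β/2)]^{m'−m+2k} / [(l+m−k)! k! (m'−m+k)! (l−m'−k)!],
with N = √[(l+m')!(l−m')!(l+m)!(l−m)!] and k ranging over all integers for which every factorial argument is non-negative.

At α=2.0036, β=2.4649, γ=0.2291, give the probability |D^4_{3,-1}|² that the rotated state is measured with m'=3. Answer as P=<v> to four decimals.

Split into d^4_{3,-1}(β=2.4649) × two z-phases.
With c≡cos(β/2)=0.331928 and s≡sin(β/2)=0.943305, N=[5040·1·6·120]^{1/2}=1904.940944
The bounds max(0,m−m')=0 and min(l+m,l−m')=1 give 2 terms
  k=0: (−1)^4·1904.9409/(144)·0.3319^4·0.9433^4 = +0.127145
  k=1: (−1)^5·1904.9409/(240)·0.3319^2·0.9433^6 = -0.616126
d^4_{3,-1}(2.4649) = +0.127145 -0.616126 = -0.488980
|D^4_{3,-1}|² = |d^4_{3,-1}(β)|² = (-0.488980)² = 0.239102 (the z-rotation phases have unit modulus)

P=0.2391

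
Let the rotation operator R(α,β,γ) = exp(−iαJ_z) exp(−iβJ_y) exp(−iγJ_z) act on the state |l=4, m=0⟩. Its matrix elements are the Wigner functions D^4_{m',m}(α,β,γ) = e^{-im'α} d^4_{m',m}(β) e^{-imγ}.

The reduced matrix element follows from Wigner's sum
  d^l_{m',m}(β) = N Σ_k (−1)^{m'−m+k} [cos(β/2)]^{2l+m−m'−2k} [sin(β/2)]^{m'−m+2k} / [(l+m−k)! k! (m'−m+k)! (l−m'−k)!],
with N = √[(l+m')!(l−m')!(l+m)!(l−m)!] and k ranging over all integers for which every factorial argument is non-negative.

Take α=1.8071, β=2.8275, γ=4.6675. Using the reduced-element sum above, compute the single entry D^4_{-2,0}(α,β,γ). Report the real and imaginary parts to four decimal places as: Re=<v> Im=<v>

Re=-0.1791 Im=-0.0916

First d^4_{-2,0}(β=2.8275), then the phase factors e^{-i(-2)α} and e^{-i(0)γ}:
With c≡cos(β/2)=0.156402 and s≡sin(β/2)=0.987694, N=[2·720·24·24]^{1/2}=910.735966
Admissible k: 2..4 (factorial args all ≥0)
  k=2: (−1)^0·910.7360/(96)·0.1564^6·0.9877^2 = +0.000135
  k=3: (−1)^1·910.7360/(36)·0.1564^4·0.9877^4 = -0.014406
  k=4: (−1)^2·910.7360/(96)·0.1564^2·0.9877^6 = +0.215445
d^4_{-2,0}(2.8275) = +0.000135 -0.014406 +0.215445 = +0.201175
Attach z-rotation phases: D = e^{-i(-2)(1.8071)}·(+0.201175)·e^{-i(0)(4.6675)} = -0.179123-0.091577i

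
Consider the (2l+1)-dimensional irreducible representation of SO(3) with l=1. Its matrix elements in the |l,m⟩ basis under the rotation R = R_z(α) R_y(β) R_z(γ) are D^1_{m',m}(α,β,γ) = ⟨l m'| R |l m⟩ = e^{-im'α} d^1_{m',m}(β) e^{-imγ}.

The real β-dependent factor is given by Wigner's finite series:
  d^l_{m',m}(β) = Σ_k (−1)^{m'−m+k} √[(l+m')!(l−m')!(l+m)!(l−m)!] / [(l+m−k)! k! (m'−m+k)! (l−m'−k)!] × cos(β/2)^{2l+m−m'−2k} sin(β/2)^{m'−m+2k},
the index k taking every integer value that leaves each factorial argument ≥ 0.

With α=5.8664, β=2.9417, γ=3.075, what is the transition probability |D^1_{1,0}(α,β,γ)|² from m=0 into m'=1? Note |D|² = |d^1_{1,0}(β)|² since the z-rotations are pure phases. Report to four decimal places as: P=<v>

P=0.0197

Split into d^1_{1,0}(β=2.9417) × two z-phases.
c=cos(2.9417/2)=0.099780, s=sin(2.9417/2)=0.995010; N=√[2·1·1·1]=1.414214
k: max(0,(0)−(1))=0 … min(1+(0),1−(1))=0
  k=0: (−1)^1·1.4142/(1)·0.0998^1·0.9950^1 = -0.140406
d^1_{1,0}(2.9417) = -0.140406
|D^1_{1,0}|² = |d^1_{1,0}(β)|² = (-0.140406)² = 0.019714 (the z-rotation phases have unit modulus)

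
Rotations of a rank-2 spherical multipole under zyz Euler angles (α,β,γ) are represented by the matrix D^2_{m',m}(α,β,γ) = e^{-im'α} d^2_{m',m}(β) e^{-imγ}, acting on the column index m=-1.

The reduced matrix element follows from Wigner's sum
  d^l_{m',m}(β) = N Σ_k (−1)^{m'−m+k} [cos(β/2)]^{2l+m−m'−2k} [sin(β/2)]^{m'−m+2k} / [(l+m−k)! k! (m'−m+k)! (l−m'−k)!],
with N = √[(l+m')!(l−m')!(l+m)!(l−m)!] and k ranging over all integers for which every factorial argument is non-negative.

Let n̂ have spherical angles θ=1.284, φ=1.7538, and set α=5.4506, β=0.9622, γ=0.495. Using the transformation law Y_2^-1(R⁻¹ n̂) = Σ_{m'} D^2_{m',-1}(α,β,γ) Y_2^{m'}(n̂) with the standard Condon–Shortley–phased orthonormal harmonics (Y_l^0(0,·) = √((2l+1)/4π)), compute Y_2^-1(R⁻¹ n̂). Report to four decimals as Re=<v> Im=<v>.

Need the full column D^2_{m',-1} for m'=−2..2 at α=5.4506, β=0.9622, γ=0.495.
cos(β/2)=0.886486, sin(β/2)=0.462755
d^2_{-2,-1}: single k=1 term ⇒ +0.644758;  D = +0.251452-0.593705i
d^2_{-1,-1}: k∈[0..1] ⇒ +0.617573 -0.504855 = +0.112718;  D = +0.106356-0.037333i
d^2_{0,-1}: k∈[0..1] ⇒ -0.789665 +0.215179 = -0.574486;  D = -0.505529-0.272899i
d^2_{1,-1}: k∈[0..1] ⇒ +0.504855 -0.045857 = +0.458999;  D = +0.110536+0.445490i
d^2_{2,-1}: single k=0 term ⇒ -0.175693;  D = +0.097657-0.146052i
Y_2^{m'}(θ=1.284,φ=1.7538) and Σ D·Y over m':
  (+0.2515-0.5937i)·(-0.3318+0.1272i)  (+0.1064-0.0373i)·(-0.0381-0.2061i)  (-0.5055-0.2729i)·(-0.2397+0.0000i)  (+0.1105+0.4455i)·(+0.0381-0.2061i)  (+0.0977-0.1461i)·(-0.3318-0.1272i)
Y_2^-1(R⁻¹ n̂) = +0.146539+0.304151i

Re=0.1465 Im=0.3042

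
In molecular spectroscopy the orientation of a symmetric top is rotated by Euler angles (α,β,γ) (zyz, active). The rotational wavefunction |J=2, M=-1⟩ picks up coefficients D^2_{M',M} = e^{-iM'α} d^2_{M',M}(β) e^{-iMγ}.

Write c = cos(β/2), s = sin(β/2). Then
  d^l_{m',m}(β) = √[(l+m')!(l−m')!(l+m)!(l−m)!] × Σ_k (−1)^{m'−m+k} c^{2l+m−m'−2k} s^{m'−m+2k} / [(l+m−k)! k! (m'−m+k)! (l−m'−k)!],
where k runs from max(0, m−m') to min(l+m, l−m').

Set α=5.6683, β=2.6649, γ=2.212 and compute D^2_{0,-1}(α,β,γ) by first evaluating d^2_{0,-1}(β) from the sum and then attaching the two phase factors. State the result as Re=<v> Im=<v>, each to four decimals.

Re=-0.2987 Im=0.4001

Split into d^2_{0,-1}(β=2.6649) × two z-phases.
Half-angle: c=0.236096, s=0.971730. N=√(2·2·1·6)=4.898979
k∈{0,1} keeps every argument non-negative
  k=0: (−1)^1·4.8990/(2)·0.2361^3·0.9717^1 = -0.031325
  k=1: (−1)^2·4.8990/(2)·0.2361^1·0.9717^3 = +0.530641
d^2_{0,-1}(2.6649) = -0.031325 +0.530641 = +0.499316
Phases: e^{-i·(0)·5.6683}=+1.000000+0.000000i, e^{-i·(-1)·2.212}=-0.598160+0.801376i ⇒ D=-0.298671+0.400140i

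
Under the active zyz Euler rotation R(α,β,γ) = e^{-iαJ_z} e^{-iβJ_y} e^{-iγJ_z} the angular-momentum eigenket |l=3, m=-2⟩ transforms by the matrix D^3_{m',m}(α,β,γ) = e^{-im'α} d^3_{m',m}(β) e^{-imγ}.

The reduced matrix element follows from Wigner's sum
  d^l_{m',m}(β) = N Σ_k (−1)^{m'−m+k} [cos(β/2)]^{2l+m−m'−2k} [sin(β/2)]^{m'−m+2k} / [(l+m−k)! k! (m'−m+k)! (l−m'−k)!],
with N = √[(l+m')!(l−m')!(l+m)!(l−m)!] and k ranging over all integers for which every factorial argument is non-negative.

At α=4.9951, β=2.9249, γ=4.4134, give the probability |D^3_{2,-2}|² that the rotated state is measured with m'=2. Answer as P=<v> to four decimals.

D^3_{2,-2}(4.9951,2.9249,4.4134) = e^{-i·2·4.9951}·d^3_{2,-2}(2.9249)·e^{-i·-2·4.4134}. Compute d first:
c=cos(2.9249/2)=0.108134, s=sin(2.9249/2)=0.994136; N=√[120·1·1·120]=120.000000
The bounds max(0,m−m')=0 and min(l+m,l−m')=1 give 2 terms
  k=0: (−1)^4·120.0000/(24)·0.1081^2·0.9941^4 = +0.057106
  k=1: (−1)^5·120.0000/(120)·0.1081^0·0.9941^6 = -0.965329
d^3_{2,-2}(2.9249) = +0.057106 -0.965329 = -0.908223
|D^3_{2,-2}|² = |d^3_{2,-2}(β)|² = (-0.908223)² = 0.824870 (the z-rotation phases have unit modulus)

P=0.8249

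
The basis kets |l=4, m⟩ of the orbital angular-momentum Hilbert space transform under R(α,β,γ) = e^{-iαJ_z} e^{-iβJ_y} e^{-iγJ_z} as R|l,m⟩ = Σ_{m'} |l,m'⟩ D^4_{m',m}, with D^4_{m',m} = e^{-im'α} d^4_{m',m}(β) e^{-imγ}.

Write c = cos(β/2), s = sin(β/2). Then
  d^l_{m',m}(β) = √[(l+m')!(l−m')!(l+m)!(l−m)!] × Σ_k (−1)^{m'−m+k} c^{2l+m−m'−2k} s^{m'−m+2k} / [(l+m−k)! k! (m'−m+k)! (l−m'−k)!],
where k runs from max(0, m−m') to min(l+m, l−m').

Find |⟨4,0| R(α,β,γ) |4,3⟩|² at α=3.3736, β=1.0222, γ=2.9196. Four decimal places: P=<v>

D^4_{0,3}(3.3736,1.0222,2.9196) = e^{-i·0·3.3736}·d^4_{0,3}(1.0222)·e^{-i·3·2.9196}. Compute d first:
Half-angle: c=0.872207, s=0.489137. N=√(24·24·5040·1)=1703.830978
k∈{3,4} keeps every argument non-negative
  k=3: (−1)^0·1703.8310/(144)·0.8722^5·0.4891^3 = +0.698962
  k=4: (−1)^1·1703.8310/(144)·0.8722^3·0.4891^5 = -0.219824
d^4_{0,3}(1.0222) = +0.698962 -0.219824 = +0.479138
|D^4_{0,3}|² = |d^4_{0,3}(β)|² = (+0.479138)² = 0.229573 (the z-rotation phases have unit modulus)

P=0.2296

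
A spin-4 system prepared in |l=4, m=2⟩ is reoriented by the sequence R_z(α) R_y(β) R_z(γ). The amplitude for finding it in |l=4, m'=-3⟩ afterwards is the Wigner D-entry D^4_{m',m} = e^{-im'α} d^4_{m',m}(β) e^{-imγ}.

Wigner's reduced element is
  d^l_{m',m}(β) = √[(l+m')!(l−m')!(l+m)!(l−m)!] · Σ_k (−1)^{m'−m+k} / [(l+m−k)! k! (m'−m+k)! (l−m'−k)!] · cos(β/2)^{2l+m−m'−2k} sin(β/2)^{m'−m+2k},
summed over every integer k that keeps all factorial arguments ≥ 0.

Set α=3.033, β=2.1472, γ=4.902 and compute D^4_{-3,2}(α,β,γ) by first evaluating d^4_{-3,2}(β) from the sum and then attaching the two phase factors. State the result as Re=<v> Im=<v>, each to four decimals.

Re=-0.0642 Im=0.0546

D^4_{-3,2}(3.033,2.1472,4.902) = e^{-i·-3·3.033}·d^4_{-3,2}(2.1472)·e^{-i·2·4.902}. Compute d first:
With c≡cos(β/2)=0.476963 and s≡sin(β/2)=0.878923, N=[1·5040·720·2]^{1/2}=2693.993318
Admissible k: 5..6 (factorial args all ≥0)
  k=5: (−1)^0·2693.9933/(240)·0.4770^3·0.8789^5 = +0.638844
  k=6: (−1)^1·2693.9933/(720)·0.4770^1·0.8789^7 = -0.723112
d^4_{-3,2}(2.1472) = +0.638844 -0.723112 = -0.084268
Phases: e^{-i·(-3)·3.033}=-0.947402+0.320046i, e^{-i·(2)·4.902}=-0.928953+0.370198i ⇒ D=-0.064180+0.054609i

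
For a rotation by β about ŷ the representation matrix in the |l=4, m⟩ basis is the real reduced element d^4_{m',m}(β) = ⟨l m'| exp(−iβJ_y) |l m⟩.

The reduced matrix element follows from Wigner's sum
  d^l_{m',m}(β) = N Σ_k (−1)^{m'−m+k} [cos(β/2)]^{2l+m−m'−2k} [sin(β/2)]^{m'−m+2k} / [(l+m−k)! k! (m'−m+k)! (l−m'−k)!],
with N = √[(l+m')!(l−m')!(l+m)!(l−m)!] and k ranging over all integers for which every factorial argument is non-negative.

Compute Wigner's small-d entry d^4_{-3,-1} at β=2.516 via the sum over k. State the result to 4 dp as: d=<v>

d=-0.0911

d^4_{-3,-1}(β=2.516) via Wigner's sum:
With c≡cos(β/2)=0.307720 and s≡sin(β/2)=0.951477, N=[1·5040·6·120]^{1/2}=1904.940944
k: max(0,(-1)−(-3))=2 … min(4+(-1),4−(-3))=3
  k=2: (−1)^0·1904.9409/(240)·0.3077^6·0.9515^2 = +0.006101
  k=3: (−1)^1·1904.9409/(144)·0.3077^4·0.9515^4 = -0.097216
d^4_{-3,-1}(2.516) = +0.006101 -0.097216 = -0.091115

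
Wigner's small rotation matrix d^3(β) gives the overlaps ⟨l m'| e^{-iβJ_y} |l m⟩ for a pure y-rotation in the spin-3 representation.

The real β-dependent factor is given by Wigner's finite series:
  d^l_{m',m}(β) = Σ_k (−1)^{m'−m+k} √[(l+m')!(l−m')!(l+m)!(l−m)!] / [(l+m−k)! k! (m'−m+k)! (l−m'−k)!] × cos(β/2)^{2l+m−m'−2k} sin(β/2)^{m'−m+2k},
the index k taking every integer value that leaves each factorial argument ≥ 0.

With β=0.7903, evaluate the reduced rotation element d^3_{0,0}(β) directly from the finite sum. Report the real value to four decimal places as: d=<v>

d=-0.1845

d^3_{0,0}(β=0.7903) via Wigner's sum:
Half-angle: c=0.922939, s=0.384947. N=√(6·6·6·6)=36.000000
k∈{0,1,2,3} keeps every argument non-negative
  k=0: (−1)^0·36.0000/(36)·0.9229^6·0.3849^0 = +0.618070
  k=1: (−1)^1·36.0000/(4)·0.9229^4·0.3849^2 = -0.967688
  k=2: (−1)^2·36.0000/(4)·0.9229^2·0.3849^4 = +0.168341
  k=3: (−1)^3·36.0000/(36)·0.9229^0·0.3849^6 = -0.003254
d^3_{0,0}(0.7903) = +0.618070 -0.967688 +0.168341 -0.003254 = -0.184531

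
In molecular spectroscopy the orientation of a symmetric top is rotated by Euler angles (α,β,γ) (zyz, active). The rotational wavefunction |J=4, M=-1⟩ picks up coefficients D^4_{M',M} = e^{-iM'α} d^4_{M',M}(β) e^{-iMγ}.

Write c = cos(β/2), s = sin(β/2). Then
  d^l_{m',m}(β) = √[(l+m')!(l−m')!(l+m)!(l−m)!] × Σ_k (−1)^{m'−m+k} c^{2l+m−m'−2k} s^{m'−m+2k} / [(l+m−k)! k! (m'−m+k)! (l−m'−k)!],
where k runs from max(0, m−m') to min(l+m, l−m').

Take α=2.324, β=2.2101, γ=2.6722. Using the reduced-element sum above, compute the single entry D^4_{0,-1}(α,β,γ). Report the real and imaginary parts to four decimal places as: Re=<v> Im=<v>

First d^4_{0,-1}(β=2.2101), then the phase factors e^{-i(0)α} and e^{-i(-1)γ}:
Half-angle: c=0.449090, s=0.893487. N=√(24·24·6·120)=643.987578
k∈{0,1,2,3} keeps every argument non-negative
  k=0: (−1)^1·643.9876/(144)·0.4491^7·0.8935^1 = -0.014721
  k=1: (−1)^2·643.9876/(24)·0.4491^5·0.8935^3 = +0.349620
  k=2: (−1)^3·643.9876/(24)·0.4491^3·0.8935^5 = -1.383904
  k=3: (−1)^4·643.9876/(144)·0.4491^1·0.8935^7 = +0.912987
d^4_{0,-1}(2.2101) = -0.014721 +0.349620 -1.383904 +0.912987 = -0.136018
D = (+1.000000+0.000000i)·(-0.136018)·(-0.891843+0.452345i) = +0.121307-0.061527i

Re=0.1213 Im=-0.0615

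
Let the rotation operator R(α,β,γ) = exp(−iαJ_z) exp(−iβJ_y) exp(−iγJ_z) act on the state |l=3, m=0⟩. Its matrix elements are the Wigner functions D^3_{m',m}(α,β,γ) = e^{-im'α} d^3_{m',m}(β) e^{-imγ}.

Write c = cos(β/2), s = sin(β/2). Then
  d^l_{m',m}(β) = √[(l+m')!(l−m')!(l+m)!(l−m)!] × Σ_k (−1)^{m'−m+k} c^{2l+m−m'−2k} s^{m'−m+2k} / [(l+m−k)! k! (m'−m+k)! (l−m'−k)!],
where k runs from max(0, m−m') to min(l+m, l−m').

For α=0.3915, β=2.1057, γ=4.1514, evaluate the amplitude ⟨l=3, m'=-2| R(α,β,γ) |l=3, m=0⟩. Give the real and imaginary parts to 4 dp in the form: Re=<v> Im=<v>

D^3_{-2,0}(0.3915,2.1057,4.1514) = e^{-i·-2·0.3915}·d^3_{-2,0}(2.1057)·e^{-i·0·4.1514}. Compute d first:
Half-angle: c=0.495097, s=0.868838. N=√(1·120·6·6)=65.726707
Admissible k: 2..3 (factorial args all ≥0)
  k=2: (−1)^0·65.7267/(12)·0.4951^4·0.8688^2 = +0.248427
  k=3: (−1)^1·65.7267/(12)·0.4951^2·0.8688^4 = -0.765061
d^3_{-2,0}(2.1057) = +0.248427 -0.765061 = -0.516634
Phases: e^{-i·(-2)·0.3915}=+0.708801+0.705409i, e^{-i·(0)·4.1514}=+1.000000+0.000000i ⇒ D=-0.366190-0.364438i

Re=-0.3662 Im=-0.3644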